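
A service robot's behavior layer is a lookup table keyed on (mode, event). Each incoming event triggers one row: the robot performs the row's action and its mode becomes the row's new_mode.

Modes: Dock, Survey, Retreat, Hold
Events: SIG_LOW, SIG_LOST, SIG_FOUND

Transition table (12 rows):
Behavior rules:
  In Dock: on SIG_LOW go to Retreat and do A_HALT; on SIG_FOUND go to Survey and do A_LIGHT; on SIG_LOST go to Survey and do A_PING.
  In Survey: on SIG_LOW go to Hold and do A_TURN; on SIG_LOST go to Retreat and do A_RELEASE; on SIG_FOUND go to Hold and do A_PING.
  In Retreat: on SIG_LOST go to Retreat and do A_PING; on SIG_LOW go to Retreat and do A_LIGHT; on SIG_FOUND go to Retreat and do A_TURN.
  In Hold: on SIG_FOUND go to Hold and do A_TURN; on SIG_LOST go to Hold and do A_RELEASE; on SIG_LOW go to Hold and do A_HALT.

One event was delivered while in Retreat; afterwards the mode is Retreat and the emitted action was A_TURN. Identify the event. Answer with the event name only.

try SIG_LOW: (Retreat, SIG_LOW) → (Retreat, A_LIGHT)
try SIG_LOST: (Retreat, SIG_LOST) → (Retreat, A_PING)
try SIG_FOUND: (Retreat, SIG_FOUND) → (Retreat, A_TURN)  ← matches

SIG_FOUND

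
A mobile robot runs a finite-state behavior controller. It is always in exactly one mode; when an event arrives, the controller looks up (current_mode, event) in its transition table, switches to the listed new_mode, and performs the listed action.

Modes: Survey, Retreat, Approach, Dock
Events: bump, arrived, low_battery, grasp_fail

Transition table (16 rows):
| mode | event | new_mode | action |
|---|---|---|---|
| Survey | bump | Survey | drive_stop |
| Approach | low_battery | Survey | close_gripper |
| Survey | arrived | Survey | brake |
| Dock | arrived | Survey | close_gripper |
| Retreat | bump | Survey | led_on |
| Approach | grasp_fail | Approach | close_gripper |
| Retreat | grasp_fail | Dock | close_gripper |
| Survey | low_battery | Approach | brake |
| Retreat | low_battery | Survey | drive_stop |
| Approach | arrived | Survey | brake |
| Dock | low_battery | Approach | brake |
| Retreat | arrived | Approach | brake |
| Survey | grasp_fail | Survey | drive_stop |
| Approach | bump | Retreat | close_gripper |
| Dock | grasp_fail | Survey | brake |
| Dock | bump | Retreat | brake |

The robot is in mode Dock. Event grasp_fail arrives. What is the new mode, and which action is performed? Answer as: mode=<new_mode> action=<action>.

mode=Survey action=brake

current mode = Dock; filter table to that mode:
  (Dock, arrived) → (Survey, close_gripper)
  (Dock, low_battery) → (Approach, brake)
  (Dock, grasp_fail) → (Survey, brake)  ← event matches
  (Dock, bump) → (Retreat, brake)
event = grasp_fail selects (Survey, brake)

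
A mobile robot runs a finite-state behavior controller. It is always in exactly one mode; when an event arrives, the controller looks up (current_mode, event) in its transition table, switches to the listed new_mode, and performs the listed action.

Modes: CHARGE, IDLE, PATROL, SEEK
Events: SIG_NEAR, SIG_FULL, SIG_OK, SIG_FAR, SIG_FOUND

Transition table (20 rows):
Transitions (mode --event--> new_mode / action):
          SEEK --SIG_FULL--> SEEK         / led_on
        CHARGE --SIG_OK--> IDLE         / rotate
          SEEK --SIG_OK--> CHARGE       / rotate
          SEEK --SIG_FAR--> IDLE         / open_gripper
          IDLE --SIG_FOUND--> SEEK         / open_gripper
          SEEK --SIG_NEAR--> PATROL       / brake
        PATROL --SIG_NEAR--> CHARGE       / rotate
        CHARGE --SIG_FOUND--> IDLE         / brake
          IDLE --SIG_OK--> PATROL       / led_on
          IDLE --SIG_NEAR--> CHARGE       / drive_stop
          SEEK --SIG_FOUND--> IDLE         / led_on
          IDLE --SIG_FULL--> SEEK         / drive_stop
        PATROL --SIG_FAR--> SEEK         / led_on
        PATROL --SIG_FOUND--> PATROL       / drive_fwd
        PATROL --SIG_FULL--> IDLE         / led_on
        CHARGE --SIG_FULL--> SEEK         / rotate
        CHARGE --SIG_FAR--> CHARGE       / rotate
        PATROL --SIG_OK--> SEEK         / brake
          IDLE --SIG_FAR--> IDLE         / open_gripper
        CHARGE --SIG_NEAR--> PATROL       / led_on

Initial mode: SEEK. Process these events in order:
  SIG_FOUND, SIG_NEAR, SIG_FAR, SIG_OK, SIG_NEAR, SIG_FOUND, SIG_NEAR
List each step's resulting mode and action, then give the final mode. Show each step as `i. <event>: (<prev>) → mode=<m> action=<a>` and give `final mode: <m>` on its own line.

1. SIG_FOUND: (SEEK) → mode=IDLE action=led_on
2. SIG_NEAR: (IDLE) → mode=CHARGE action=drive_stop
3. SIG_FAR: (CHARGE) → mode=CHARGE action=rotate
4. SIG_OK: (CHARGE) → mode=IDLE action=rotate
5. SIG_NEAR: (IDLE) → mode=CHARGE action=drive_stop
6. SIG_FOUND: (CHARGE) → mode=IDLE action=brake
7. SIG_NEAR: (IDLE) → mode=CHARGE action=drive_stop

final mode: CHARGE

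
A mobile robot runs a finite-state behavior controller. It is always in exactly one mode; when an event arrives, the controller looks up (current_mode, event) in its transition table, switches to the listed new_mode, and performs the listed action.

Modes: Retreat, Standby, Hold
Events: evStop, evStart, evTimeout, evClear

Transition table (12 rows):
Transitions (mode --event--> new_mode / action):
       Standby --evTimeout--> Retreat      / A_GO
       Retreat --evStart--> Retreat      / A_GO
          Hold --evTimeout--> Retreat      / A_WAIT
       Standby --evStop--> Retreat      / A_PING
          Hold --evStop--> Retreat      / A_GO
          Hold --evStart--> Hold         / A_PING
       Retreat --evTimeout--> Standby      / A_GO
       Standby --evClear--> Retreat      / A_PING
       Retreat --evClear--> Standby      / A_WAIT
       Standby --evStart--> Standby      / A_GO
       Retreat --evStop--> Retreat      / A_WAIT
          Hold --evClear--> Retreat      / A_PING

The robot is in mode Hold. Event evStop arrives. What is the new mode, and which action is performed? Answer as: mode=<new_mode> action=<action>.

mode=Retreat action=A_GO

current mode = Hold; filter table to that mode:
  (Hold, evTimeout) → (Retreat, A_WAIT)
  (Hold, evStop) → (Retreat, A_GO)  ← event matches
  (Hold, evStart) → (Hold, A_PING)
  (Hold, evClear) → (Retreat, A_PING)
event = evStop selects (Retreat, A_GO)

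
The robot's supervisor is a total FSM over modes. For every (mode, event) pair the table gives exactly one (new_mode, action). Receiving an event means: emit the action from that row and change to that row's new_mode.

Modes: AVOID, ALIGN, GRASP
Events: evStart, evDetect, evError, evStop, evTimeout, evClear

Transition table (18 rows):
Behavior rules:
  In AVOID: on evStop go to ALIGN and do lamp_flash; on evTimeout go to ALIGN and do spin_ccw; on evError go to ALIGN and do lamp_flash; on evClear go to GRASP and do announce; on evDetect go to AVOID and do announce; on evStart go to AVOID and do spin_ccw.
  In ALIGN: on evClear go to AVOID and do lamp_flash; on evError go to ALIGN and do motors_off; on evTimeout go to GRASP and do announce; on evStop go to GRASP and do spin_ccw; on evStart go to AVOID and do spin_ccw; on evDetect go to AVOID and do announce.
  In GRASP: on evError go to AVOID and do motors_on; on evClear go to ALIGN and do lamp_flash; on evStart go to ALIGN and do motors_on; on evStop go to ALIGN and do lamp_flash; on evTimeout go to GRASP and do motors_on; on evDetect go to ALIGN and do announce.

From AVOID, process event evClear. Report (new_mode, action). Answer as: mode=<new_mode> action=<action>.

current mode = AVOID; filter table to that mode:
  (AVOID, evStop) → (ALIGN, lamp_flash)
  (AVOID, evTimeout) → (ALIGN, spin_ccw)
  (AVOID, evError) → (ALIGN, lamp_flash)
  (AVOID, evClear) → (GRASP, announce)  ← event matches
  (AVOID, evDetect) → (AVOID, announce)
  (AVOID, evStart) → (AVOID, spin_ccw)
event = evClear selects (GRASP, announce)

mode=GRASP action=announce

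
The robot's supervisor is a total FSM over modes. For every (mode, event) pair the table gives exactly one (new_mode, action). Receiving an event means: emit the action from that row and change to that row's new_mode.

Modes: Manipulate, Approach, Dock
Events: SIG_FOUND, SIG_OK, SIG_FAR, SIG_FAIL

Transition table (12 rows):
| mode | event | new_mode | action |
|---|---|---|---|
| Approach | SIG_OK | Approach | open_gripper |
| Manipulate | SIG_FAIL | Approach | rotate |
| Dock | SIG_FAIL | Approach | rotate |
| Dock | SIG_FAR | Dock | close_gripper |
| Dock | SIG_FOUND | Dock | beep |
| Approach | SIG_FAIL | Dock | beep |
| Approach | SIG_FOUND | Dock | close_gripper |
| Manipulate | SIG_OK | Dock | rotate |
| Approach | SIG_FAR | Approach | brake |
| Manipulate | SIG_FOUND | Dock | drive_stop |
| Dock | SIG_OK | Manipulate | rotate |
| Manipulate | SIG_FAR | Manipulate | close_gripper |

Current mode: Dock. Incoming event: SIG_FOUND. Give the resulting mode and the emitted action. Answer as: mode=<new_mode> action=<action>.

mode=Dock action=beep

current mode = Dock; filter table to that mode:
  (Dock, SIG_FAIL) → (Approach, rotate)
  (Dock, SIG_FAR) → (Dock, close_gripper)
  (Dock, SIG_FOUND) → (Dock, beep)  ← event matches
  (Dock, SIG_OK) → (Manipulate, rotate)
event = SIG_FOUND selects (Dock, beep)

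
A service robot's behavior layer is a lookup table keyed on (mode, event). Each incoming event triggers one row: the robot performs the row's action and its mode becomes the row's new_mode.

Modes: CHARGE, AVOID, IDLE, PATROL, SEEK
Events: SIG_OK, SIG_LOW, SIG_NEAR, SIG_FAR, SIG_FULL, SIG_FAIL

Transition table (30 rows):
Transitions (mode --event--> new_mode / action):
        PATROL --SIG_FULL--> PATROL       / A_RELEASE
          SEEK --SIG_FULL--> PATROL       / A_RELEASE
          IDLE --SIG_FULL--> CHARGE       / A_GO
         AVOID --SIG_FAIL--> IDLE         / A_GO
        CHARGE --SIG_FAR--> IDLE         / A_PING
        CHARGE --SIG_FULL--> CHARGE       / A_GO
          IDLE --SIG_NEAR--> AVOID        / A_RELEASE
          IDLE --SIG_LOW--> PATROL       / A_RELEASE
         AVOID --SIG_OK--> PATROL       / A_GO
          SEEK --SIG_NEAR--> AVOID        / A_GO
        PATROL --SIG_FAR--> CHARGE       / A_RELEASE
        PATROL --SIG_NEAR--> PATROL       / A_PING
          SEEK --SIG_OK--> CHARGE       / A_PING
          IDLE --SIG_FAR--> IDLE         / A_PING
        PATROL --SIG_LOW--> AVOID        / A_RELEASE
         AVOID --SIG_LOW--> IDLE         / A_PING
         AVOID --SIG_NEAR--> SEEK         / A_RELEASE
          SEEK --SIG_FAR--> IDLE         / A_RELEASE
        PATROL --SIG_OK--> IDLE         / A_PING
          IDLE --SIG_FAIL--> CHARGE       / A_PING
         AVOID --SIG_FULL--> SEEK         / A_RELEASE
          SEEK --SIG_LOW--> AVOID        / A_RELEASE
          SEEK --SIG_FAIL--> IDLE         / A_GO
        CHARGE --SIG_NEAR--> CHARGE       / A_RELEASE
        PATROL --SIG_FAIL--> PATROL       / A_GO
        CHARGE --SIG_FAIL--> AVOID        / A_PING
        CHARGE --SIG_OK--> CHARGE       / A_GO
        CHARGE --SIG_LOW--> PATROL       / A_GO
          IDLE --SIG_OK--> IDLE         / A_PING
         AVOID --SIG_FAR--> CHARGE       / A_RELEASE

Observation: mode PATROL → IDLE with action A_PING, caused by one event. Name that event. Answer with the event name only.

SIG_OK

try SIG_OK: (PATROL, SIG_OK) → (IDLE, A_PING)  ← matches
try SIG_LOW: (PATROL, SIG_LOW) → (AVOID, A_RELEASE)
try SIG_NEAR: (PATROL, SIG_NEAR) → (PATROL, A_PING)
try SIG_FAR: (PATROL, SIG_FAR) → (CHARGE, A_RELEASE)
try SIG_FULL: (PATROL, SIG_FULL) → (PATROL, A_RELEASE)
try SIG_FAIL: (PATROL, SIG_FAIL) → (PATROL, A_GO)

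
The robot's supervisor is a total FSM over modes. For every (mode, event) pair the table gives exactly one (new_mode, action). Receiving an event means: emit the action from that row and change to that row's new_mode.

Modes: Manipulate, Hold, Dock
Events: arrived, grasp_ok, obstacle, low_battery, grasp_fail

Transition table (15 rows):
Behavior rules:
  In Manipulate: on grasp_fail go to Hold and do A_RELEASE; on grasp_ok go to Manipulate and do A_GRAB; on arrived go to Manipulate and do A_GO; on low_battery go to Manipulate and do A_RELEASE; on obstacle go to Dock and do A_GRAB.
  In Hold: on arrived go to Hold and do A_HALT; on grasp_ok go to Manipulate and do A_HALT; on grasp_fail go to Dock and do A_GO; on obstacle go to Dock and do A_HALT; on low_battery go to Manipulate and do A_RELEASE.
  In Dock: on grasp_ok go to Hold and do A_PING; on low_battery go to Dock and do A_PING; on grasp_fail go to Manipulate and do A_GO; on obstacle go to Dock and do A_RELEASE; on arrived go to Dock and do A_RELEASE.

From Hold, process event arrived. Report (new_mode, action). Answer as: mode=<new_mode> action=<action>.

mode=Hold action=A_HALT

current mode = Hold; filter table to that mode:
  (Hold, arrived) → (Hold, A_HALT)  ← event matches
  (Hold, grasp_ok) → (Manipulate, A_HALT)
  (Hold, grasp_fail) → (Dock, A_GO)
  (Hold, obstacle) → (Dock, A_HALT)
  (Hold, low_battery) → (Manipulate, A_RELEASE)
event = arrived selects (Hold, A_HALT)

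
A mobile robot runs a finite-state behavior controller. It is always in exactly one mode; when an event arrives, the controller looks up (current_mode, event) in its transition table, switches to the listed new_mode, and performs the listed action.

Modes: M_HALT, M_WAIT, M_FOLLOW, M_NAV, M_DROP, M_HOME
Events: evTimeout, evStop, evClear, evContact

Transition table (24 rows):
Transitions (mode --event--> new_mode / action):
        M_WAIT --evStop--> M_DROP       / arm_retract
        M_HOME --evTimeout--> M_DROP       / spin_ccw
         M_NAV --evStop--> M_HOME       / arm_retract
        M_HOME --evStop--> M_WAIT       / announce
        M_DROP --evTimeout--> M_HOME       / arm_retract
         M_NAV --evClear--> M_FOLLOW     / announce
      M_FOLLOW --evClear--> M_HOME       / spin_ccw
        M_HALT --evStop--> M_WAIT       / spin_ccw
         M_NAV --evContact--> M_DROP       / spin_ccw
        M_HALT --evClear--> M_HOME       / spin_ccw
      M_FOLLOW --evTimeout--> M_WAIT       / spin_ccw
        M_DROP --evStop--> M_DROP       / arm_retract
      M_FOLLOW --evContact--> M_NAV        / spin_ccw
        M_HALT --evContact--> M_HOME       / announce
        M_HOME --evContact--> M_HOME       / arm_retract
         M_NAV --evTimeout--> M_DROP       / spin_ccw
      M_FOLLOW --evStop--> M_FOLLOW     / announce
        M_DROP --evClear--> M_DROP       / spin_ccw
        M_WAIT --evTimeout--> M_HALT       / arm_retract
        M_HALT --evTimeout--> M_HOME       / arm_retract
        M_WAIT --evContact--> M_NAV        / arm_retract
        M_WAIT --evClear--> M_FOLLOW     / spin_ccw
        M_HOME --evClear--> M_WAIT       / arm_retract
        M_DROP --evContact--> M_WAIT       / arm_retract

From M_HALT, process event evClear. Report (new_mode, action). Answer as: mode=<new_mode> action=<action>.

mode=M_HOME action=spin_ccw

current mode = M_HALT; filter table to that mode:
  (M_HALT, evStop) → (M_WAIT, spin_ccw)
  (M_HALT, evClear) → (M_HOME, spin_ccw)  ← event matches
  (M_HALT, evContact) → (M_HOME, announce)
  (M_HALT, evTimeout) → (M_HOME, arm_retract)
event = evClear selects (M_HOME, spin_ccw)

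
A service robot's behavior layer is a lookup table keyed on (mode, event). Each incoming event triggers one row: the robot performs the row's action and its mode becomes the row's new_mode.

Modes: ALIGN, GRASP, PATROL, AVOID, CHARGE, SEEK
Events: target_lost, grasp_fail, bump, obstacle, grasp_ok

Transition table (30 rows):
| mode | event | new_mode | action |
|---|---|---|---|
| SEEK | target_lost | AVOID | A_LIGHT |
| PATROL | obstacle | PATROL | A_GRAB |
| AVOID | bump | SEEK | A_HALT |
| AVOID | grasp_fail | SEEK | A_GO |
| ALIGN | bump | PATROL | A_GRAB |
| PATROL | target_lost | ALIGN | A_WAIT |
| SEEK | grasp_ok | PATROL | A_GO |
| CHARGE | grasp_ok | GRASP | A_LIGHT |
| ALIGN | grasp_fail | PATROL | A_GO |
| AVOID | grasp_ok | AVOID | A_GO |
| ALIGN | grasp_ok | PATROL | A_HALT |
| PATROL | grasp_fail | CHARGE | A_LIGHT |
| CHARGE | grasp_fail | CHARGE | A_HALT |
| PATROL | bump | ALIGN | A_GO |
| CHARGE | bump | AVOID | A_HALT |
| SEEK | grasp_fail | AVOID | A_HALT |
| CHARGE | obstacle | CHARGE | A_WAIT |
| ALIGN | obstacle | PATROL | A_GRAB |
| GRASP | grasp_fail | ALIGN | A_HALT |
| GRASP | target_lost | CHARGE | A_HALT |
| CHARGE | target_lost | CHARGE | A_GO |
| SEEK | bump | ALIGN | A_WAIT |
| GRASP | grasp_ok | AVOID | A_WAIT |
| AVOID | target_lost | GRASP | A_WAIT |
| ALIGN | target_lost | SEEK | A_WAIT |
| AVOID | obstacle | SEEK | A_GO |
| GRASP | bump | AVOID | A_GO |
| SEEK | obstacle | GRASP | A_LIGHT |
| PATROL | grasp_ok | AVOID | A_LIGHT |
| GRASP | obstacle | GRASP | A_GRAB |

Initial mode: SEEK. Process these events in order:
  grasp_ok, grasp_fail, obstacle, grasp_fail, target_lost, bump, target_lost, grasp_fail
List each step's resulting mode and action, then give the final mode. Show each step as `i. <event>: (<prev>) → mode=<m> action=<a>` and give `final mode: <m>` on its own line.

1. grasp_ok: (SEEK) → mode=PATROL action=A_GO
2. grasp_fail: (PATROL) → mode=CHARGE action=A_LIGHT
3. obstacle: (CHARGE) → mode=CHARGE action=A_WAIT
4. grasp_fail: (CHARGE) → mode=CHARGE action=A_HALT
5. target_lost: (CHARGE) → mode=CHARGE action=A_GO
6. bump: (CHARGE) → mode=AVOID action=A_HALT
7. target_lost: (AVOID) → mode=GRASP action=A_WAIT
8. grasp_fail: (GRASP) → mode=ALIGN action=A_HALT

final mode: ALIGN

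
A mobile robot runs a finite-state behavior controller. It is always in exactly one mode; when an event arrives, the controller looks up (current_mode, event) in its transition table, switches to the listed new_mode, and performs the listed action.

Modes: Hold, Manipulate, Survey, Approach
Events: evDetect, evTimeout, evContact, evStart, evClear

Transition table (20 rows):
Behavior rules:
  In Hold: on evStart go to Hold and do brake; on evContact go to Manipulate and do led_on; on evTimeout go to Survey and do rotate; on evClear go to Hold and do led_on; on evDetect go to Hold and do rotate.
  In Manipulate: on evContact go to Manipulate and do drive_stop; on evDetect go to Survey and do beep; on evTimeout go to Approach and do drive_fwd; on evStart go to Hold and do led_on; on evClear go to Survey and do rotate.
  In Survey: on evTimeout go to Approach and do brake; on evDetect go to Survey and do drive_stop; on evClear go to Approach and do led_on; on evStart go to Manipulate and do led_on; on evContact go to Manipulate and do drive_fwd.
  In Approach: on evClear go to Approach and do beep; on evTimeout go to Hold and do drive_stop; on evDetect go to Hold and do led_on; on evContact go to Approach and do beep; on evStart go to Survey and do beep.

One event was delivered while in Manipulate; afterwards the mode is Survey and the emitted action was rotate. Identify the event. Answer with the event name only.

try evDetect: (Manipulate, evDetect) → (Survey, beep)
try evTimeout: (Manipulate, evTimeout) → (Approach, drive_fwd)
try evContact: (Manipulate, evContact) → (Manipulate, drive_stop)
try evStart: (Manipulate, evStart) → (Hold, led_on)
try evClear: (Manipulate, evClear) → (Survey, rotate)  ← matches

evClear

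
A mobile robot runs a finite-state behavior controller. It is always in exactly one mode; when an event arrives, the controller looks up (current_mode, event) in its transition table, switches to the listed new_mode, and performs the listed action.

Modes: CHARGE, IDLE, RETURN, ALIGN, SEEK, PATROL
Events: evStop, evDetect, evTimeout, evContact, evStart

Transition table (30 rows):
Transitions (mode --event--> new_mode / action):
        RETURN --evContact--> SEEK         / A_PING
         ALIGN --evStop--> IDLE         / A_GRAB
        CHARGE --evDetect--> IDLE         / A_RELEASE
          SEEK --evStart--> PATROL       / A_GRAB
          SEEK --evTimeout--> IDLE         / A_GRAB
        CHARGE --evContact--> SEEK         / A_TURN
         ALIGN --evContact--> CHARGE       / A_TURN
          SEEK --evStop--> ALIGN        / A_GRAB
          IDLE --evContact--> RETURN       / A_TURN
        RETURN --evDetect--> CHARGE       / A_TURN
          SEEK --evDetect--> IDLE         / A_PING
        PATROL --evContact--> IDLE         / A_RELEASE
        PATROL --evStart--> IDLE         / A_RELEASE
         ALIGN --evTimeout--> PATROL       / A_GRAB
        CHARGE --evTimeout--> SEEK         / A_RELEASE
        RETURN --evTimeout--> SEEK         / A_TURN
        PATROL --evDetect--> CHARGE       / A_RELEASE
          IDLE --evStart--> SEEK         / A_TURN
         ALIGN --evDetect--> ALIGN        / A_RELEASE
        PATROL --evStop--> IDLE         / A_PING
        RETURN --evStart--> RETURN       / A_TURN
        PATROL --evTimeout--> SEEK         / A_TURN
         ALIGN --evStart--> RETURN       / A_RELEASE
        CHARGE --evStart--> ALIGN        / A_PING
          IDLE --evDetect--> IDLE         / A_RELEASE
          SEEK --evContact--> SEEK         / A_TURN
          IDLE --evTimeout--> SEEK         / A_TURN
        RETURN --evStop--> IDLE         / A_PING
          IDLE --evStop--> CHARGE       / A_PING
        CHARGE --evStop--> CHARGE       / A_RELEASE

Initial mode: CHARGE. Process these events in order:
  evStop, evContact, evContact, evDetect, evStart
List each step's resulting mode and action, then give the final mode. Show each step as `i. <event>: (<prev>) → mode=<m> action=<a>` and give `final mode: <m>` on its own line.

1. evStop: (CHARGE) → mode=CHARGE action=A_RELEASE
2. evContact: (CHARGE) → mode=SEEK action=A_TURN
3. evContact: (SEEK) → mode=SEEK action=A_TURN
4. evDetect: (SEEK) → mode=IDLE action=A_PING
5. evStart: (IDLE) → mode=SEEK action=A_TURN

final mode: SEEK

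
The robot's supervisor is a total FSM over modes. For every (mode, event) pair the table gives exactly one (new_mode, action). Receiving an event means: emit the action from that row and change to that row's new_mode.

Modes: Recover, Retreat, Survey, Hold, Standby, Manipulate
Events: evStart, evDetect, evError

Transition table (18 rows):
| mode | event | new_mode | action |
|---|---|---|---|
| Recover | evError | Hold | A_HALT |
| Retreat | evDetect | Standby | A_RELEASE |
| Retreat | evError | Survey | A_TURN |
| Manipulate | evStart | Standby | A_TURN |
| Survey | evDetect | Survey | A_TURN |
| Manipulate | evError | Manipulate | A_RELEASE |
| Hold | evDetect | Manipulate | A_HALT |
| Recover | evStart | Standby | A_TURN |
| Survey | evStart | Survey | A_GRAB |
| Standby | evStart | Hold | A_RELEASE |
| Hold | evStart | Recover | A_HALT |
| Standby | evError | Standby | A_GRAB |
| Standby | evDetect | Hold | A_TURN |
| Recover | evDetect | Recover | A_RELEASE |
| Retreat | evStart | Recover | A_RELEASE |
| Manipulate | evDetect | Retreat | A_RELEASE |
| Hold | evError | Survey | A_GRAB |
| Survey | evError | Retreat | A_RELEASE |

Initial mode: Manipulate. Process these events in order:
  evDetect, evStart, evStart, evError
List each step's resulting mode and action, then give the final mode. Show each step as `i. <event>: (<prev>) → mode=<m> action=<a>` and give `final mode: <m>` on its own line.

1. evDetect: (Manipulate) → mode=Retreat action=A_RELEASE
2. evStart: (Retreat) → mode=Recover action=A_RELEASE
3. evStart: (Recover) → mode=Standby action=A_TURN
4. evError: (Standby) → mode=Standby action=A_GRAB

final mode: Standby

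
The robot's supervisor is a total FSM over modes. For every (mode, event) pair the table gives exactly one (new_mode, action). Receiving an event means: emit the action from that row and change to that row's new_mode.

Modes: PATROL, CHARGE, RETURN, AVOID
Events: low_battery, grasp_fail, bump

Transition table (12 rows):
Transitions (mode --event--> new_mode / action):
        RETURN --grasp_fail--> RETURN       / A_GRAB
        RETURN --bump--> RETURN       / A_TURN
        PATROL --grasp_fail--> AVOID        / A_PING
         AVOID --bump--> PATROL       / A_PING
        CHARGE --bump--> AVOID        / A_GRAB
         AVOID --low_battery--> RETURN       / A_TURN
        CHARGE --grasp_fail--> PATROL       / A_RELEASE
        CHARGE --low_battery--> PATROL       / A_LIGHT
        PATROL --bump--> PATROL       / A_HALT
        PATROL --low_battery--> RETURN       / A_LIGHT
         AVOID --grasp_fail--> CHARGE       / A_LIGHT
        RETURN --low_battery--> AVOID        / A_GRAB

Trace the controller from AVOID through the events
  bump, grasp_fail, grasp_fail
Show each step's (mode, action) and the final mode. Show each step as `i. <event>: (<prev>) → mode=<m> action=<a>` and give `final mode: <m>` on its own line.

1. bump: (AVOID) → mode=PATROL action=A_PING
2. grasp_fail: (PATROL) → mode=AVOID action=A_PING
3. grasp_fail: (AVOID) → mode=CHARGE action=A_LIGHT

final mode: CHARGE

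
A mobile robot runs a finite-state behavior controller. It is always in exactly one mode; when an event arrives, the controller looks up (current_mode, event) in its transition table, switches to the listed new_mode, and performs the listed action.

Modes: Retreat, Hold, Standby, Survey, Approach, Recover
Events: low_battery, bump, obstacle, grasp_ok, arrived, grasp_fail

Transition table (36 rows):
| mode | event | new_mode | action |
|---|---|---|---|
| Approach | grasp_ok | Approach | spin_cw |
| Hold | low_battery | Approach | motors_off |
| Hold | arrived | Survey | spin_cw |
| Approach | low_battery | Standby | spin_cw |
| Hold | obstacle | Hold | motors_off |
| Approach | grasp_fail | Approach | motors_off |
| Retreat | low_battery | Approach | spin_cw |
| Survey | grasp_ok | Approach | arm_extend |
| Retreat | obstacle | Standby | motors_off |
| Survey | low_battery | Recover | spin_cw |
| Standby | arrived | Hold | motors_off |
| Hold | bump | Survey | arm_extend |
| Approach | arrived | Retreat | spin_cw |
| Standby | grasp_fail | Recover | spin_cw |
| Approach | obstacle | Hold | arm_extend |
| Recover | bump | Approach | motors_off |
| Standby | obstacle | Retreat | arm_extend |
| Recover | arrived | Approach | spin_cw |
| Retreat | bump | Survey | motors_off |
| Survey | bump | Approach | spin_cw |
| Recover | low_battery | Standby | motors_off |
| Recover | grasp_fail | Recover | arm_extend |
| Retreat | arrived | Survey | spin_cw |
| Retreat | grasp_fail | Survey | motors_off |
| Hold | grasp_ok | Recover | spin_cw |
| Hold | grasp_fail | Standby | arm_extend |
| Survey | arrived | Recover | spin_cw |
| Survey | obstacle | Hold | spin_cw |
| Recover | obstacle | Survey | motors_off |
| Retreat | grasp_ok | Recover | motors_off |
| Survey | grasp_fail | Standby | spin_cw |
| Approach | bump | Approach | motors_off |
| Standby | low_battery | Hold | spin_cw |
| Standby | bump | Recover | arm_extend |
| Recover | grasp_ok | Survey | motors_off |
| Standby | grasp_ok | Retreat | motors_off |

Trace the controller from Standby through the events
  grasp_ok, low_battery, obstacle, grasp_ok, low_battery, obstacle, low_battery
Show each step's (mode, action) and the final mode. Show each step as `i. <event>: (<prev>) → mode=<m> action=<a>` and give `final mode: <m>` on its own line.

1. grasp_ok: (Standby) → mode=Retreat action=motors_off
2. low_battery: (Retreat) → mode=Approach action=spin_cw
3. obstacle: (Approach) → mode=Hold action=arm_extend
4. grasp_ok: (Hold) → mode=Recover action=spin_cw
5. low_battery: (Recover) → mode=Standby action=motors_off
6. obstacle: (Standby) → mode=Retreat action=arm_extend
7. low_battery: (Retreat) → mode=Approach action=spin_cw

final mode: Approach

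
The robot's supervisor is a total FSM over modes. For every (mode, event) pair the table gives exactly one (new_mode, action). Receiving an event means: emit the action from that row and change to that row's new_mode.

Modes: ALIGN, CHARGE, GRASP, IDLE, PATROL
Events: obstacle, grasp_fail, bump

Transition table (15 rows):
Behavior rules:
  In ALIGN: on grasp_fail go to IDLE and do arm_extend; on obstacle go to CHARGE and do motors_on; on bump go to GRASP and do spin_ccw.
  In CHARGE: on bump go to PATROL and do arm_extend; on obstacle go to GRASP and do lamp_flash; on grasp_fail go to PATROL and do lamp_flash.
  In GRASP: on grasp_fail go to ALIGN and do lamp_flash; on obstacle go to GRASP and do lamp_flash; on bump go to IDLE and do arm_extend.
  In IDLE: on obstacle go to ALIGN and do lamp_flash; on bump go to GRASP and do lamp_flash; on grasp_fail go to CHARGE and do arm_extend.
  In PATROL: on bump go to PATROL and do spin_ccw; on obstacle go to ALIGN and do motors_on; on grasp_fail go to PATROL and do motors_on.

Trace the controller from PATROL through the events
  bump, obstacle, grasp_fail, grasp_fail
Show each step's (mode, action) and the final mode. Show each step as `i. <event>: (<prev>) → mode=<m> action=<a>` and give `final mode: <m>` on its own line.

final mode: CHARGE

1. bump: (PATROL) → mode=PATROL action=spin_ccw
2. obstacle: (PATROL) → mode=ALIGN action=motors_on
3. grasp_fail: (ALIGN) → mode=IDLE action=arm_extend
4. grasp_fail: (IDLE) → mode=CHARGE action=arm_extend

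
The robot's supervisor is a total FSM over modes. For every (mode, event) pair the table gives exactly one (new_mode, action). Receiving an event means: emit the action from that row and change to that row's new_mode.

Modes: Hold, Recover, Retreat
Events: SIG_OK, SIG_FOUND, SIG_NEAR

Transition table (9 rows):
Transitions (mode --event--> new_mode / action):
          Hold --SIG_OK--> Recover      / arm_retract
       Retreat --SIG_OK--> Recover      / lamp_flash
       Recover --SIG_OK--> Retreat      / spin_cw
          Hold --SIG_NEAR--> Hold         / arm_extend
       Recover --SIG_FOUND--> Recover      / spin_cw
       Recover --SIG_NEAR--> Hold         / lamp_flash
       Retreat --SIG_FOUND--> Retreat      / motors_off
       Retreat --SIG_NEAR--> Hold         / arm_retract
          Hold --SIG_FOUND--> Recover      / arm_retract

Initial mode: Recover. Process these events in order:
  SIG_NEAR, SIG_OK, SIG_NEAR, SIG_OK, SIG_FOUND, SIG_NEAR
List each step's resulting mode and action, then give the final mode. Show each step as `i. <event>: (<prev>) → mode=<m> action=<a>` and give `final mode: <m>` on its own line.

1. SIG_NEAR: (Recover) → mode=Hold action=lamp_flash
2. SIG_OK: (Hold) → mode=Recover action=arm_retract
3. SIG_NEAR: (Recover) → mode=Hold action=lamp_flash
4. SIG_OK: (Hold) → mode=Recover action=arm_retract
5. SIG_FOUND: (Recover) → mode=Recover action=spin_cw
6. SIG_NEAR: (Recover) → mode=Hold action=lamp_flash

final mode: Hold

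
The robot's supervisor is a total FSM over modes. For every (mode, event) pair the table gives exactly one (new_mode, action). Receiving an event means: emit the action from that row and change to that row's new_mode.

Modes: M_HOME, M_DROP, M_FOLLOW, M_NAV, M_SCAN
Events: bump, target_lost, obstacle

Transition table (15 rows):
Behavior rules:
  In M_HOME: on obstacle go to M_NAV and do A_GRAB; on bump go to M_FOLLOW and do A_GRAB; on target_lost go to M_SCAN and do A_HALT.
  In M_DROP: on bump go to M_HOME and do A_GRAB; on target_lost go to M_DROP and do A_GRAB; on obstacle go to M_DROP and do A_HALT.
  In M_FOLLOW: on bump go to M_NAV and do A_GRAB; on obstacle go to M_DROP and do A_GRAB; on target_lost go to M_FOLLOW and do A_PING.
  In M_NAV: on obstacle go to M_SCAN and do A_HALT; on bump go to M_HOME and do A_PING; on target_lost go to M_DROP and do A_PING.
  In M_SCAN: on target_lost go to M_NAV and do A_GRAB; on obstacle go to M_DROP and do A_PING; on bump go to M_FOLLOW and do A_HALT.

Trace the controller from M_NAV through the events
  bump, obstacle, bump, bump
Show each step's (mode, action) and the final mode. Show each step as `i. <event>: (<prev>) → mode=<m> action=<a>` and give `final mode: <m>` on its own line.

1. bump: (M_NAV) → mode=M_HOME action=A_PING
2. obstacle: (M_HOME) → mode=M_NAV action=A_GRAB
3. bump: (M_NAV) → mode=M_HOME action=A_PING
4. bump: (M_HOME) → mode=M_FOLLOW action=A_GRAB

final mode: M_FOLLOW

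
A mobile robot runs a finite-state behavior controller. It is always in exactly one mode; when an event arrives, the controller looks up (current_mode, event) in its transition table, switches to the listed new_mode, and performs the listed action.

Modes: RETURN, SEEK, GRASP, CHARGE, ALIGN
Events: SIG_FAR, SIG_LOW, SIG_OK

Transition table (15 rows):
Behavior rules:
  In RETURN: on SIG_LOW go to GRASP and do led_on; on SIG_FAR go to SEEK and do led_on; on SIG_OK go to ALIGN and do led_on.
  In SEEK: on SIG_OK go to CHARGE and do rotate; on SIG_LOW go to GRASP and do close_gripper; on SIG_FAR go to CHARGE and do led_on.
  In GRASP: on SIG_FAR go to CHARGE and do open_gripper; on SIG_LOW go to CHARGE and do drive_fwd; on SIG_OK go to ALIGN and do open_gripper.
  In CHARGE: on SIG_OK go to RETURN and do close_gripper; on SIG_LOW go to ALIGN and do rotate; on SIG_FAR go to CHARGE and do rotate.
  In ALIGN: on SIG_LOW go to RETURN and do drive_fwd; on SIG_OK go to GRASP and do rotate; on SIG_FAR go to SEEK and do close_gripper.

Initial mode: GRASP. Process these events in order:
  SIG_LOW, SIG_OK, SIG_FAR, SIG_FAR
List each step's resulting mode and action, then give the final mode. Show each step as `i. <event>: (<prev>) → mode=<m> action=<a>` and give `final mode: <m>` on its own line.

1. SIG_LOW: (GRASP) → mode=CHARGE action=drive_fwd
2. SIG_OK: (CHARGE) → mode=RETURN action=close_gripper
3. SIG_FAR: (RETURN) → mode=SEEK action=led_on
4. SIG_FAR: (SEEK) → mode=CHARGE action=led_on

final mode: CHARGE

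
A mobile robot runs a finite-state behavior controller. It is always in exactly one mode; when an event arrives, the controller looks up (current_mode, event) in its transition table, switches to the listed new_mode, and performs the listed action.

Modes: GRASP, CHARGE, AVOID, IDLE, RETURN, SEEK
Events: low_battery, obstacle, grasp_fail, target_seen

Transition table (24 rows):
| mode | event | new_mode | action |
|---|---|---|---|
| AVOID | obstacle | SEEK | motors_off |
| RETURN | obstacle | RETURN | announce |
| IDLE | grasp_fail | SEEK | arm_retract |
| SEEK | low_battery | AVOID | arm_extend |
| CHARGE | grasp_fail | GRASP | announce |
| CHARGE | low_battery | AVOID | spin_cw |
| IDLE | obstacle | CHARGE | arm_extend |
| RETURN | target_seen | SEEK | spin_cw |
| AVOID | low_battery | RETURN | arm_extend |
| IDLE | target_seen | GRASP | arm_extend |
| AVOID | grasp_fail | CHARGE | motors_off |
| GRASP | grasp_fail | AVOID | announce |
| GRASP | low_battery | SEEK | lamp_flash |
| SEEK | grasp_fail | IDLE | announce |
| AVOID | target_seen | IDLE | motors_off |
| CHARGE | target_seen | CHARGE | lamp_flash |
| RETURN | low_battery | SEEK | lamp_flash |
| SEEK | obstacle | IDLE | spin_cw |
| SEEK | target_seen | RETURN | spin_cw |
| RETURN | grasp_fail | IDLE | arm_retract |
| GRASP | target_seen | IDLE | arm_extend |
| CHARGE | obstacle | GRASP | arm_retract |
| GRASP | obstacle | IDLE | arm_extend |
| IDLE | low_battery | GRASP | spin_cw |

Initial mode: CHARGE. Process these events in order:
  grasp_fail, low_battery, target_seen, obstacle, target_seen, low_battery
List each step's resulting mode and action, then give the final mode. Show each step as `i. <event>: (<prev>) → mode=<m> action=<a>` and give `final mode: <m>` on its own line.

final mode: AVOID

1. grasp_fail: (CHARGE) → mode=GRASP action=announce
2. low_battery: (GRASP) → mode=SEEK action=lamp_flash
3. target_seen: (SEEK) → mode=RETURN action=spin_cw
4. obstacle: (RETURN) → mode=RETURN action=announce
5. target_seen: (RETURN) → mode=SEEK action=spin_cw
6. low_battery: (SEEK) → mode=AVOID action=arm_extend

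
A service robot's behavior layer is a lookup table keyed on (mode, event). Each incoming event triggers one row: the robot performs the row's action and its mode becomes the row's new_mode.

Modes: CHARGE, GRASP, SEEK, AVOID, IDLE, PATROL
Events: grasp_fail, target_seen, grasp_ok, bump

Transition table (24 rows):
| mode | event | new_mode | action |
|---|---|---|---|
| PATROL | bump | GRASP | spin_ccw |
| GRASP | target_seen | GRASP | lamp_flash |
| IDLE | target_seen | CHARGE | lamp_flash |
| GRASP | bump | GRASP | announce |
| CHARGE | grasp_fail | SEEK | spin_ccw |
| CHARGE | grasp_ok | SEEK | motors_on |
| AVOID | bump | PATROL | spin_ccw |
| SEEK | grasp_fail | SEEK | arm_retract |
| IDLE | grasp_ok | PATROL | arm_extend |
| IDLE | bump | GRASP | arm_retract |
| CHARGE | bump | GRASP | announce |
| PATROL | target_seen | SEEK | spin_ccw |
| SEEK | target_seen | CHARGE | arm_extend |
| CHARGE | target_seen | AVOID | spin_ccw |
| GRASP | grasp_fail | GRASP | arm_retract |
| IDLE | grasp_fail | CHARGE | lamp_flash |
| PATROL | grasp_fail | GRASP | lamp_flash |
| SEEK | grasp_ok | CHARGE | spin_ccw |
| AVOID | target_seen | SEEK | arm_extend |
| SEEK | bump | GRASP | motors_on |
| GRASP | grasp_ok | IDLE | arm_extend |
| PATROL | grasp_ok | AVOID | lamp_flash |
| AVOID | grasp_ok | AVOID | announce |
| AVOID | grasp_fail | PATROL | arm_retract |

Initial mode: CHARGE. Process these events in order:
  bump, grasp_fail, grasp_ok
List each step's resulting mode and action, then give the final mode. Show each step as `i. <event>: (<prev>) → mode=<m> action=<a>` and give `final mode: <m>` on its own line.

1. bump: (CHARGE) → mode=GRASP action=announce
2. grasp_fail: (GRASP) → mode=GRASP action=arm_retract
3. grasp_ok: (GRASP) → mode=IDLE action=arm_extend

final mode: IDLE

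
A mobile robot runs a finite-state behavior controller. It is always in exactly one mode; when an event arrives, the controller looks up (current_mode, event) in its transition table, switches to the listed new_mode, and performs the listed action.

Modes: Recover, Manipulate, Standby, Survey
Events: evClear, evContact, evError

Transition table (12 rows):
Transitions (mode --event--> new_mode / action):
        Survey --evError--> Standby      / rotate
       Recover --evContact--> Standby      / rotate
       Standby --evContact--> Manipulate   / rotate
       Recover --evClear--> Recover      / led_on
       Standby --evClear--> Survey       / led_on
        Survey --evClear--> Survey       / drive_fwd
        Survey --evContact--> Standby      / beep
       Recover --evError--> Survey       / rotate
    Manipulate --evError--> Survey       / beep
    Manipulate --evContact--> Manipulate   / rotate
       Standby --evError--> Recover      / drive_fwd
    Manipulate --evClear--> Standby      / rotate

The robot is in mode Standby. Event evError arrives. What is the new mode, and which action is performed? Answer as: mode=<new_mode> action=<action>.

current mode = Standby; filter table to that mode:
  (Standby, evContact) → (Manipulate, rotate)
  (Standby, evClear) → (Survey, led_on)
  (Standby, evError) → (Recover, drive_fwd)  ← event matches
event = evError selects (Recover, drive_fwd)

mode=Recover action=drive_fwd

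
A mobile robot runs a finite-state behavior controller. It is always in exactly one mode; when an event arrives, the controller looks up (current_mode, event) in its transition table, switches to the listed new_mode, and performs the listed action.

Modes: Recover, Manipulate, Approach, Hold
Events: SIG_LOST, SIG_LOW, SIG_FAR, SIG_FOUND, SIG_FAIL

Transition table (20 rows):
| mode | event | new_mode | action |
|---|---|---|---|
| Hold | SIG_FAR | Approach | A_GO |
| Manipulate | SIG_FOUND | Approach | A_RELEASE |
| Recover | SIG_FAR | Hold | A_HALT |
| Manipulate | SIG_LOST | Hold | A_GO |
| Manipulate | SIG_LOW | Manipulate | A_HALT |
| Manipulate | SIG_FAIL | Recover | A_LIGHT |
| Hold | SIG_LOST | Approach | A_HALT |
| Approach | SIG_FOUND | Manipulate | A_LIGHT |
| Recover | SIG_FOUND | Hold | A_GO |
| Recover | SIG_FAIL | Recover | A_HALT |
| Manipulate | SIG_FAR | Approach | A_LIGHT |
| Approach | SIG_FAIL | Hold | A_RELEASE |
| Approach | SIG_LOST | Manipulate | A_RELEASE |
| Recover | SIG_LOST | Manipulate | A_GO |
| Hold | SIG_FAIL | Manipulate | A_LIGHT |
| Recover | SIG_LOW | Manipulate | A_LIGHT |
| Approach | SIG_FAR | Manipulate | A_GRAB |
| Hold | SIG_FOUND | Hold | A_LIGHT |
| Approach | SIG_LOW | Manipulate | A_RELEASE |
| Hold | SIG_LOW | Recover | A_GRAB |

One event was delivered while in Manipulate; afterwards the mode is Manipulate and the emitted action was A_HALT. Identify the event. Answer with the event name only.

SIG_LOW

try SIG_LOST: (Manipulate, SIG_LOST) → (Hold, A_GO)
try SIG_LOW: (Manipulate, SIG_LOW) → (Manipulate, A_HALT)  ← matches
try SIG_FAR: (Manipulate, SIG_FAR) → (Approach, A_LIGHT)
try SIG_FOUND: (Manipulate, SIG_FOUND) → (Approach, A_RELEASE)
try SIG_FAIL: (Manipulate, SIG_FAIL) → (Recover, A_LIGHT)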